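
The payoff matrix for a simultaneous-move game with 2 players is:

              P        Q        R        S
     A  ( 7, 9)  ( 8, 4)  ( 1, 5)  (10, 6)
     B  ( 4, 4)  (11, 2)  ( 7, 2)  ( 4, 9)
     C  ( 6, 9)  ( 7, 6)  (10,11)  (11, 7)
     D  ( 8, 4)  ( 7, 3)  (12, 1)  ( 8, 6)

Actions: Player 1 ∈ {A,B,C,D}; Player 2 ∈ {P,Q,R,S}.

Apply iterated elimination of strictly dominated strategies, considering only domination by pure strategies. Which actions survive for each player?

Survivors P1:{A,C,D} P2:{P,R,S}

P2 drop Q (P beats it: A:9>4 B:4>2 C:9>6 D:4>3)
P1 drop B (C beats it: P:6>4 R:10>7 S:11>4)
P1→{A,C,D} P2→{P,R,S}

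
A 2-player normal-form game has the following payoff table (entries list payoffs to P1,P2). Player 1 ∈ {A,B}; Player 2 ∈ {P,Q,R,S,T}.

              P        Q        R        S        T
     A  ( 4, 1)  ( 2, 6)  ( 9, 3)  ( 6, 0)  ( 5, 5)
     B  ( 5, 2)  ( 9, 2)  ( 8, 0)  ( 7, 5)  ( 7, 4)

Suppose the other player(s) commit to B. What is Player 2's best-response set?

argmax u_2 = {S}

u_2(P vs B) = 2
u_2(Q vs B) = 2
u_2(R vs B) = 0
u_2(S vs B) = 5
u_2(T vs B) = 4
max payoff 5 at {S}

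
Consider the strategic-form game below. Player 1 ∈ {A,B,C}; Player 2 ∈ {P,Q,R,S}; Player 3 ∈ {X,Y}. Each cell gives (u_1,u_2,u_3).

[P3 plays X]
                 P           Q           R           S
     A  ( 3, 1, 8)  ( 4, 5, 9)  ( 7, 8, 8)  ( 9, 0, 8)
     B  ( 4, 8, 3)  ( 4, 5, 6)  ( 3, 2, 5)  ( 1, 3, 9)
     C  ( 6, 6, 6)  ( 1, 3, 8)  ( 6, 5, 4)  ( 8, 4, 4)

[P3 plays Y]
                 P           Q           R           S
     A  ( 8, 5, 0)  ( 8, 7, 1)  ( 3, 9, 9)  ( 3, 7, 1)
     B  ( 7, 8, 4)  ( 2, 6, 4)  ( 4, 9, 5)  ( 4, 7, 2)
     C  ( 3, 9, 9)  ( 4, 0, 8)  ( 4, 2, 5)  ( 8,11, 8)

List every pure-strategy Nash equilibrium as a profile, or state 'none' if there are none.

(A,P,X): not NE [P1→C gives 6>3; P2→R gives 8>1]
(A,P,Y): not NE [P2→R gives 9>5; P3→X gives 8>0]
(A,Q,X): not NE [P2→R gives 8>5]
(A,Q,Y): not NE [P2→R gives 9>7; P3→X gives 9>1]
(A,R,X): not NE [P3→Y gives 9>8]
(A,R,Y): not NE [P1→C gives 4>3]
(A,S,X): not NE [P2→R gives 8>0]
(A,S,Y): not NE [P1→C gives 8>3; P2→R gives 9>7; P3→X gives 8>1]
(B,P,X): not NE [P1→C gives 6>4; P3→Y gives 4>3]
(B,P,Y): not NE [P1→A gives 8>7; P2→R gives 9>8]
(B,Q,X): not NE [P2→P gives 8>5]
(B,Q,Y): not NE [P1→A gives 8>2; P2→R gives 9>6; P3→X gives 6>4]
(B,R,X): not NE [P1→A gives 7>3; P2→P gives 8>2]
(B,R,Y): NE
(B,S,X): not NE [P1→A gives 9>1; P2→P gives 8>3]
(B,S,Y): not NE [P1→C gives 8>4; P2→R gives 9>7; P3→X gives 9>2]
(C,P,X): not NE [P3→Y gives 9>6]
(C,P,Y): not NE [P1→A gives 8>3; P2→S gives 11>9]
(C,Q,X): not NE [P1→B gives 4>1; P2→P gives 6>3]
(C,Q,Y): not NE [P1→A gives 8>4; P2→S gives 11>0]
(C,R,X): not NE [P1→A gives 7>6; P2→P gives 6>5; P3→Y gives 5>4]
(C,R,Y): not NE [P2→S gives 11>2]
(C,S,X): not NE [P1→A gives 9>8; P2→P gives 6>4; P3→Y gives 8>4]
(C,S,Y): NE

Nash profiles: (B,R,Y), (C,S,Y)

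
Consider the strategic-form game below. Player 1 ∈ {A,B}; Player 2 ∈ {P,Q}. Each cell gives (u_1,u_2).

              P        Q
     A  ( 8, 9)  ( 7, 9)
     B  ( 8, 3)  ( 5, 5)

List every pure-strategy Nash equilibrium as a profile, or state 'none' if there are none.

(A,P): NE
(A,Q): NE
(B,P): not NE [P2→Q gives 5>3]
(B,Q): not NE [P1→A gives 7>5]

Nash profiles: (A,P), (A,Q)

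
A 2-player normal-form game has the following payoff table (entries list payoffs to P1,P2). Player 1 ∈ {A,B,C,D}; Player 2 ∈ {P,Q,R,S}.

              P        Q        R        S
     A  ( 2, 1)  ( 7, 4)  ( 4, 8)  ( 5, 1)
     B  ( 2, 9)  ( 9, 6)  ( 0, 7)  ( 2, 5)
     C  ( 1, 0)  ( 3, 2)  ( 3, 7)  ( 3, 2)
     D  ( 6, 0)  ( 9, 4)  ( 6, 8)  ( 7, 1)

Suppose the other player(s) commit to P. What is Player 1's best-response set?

argmax u_1 = {D}

u_1(A vs P) = 2
u_1(B vs P) = 2
u_1(C vs P) = 1
u_1(D vs P) = 6
max payoff 6 at {D}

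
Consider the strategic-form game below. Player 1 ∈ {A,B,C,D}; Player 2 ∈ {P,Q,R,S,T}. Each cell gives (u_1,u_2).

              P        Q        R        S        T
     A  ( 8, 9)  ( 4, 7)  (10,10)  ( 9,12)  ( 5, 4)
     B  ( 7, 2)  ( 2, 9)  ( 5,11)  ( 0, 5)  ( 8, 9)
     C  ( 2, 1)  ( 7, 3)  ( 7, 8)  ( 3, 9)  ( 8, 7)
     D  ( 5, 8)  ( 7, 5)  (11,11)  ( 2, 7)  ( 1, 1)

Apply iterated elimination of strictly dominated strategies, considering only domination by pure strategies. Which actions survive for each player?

P2 drop P (R beats it: A:10>9 B:11>2 C:8>1 D:11>8)
P2 drop Q (R beats it: A:10>7 B:11>9 C:8>3 D:11>5)
P2 drop T (R beats it: A:10>4 B:11>9 C:8>7 D:11>1)
P1 drop B (A beats it: R:10>5 S:9>0)
P1 drop C (A beats it: R:10>7 S:9>3)
P1→{A,D} P2→{R,S}

IESDS → P1:{A,D} P2:{R,S}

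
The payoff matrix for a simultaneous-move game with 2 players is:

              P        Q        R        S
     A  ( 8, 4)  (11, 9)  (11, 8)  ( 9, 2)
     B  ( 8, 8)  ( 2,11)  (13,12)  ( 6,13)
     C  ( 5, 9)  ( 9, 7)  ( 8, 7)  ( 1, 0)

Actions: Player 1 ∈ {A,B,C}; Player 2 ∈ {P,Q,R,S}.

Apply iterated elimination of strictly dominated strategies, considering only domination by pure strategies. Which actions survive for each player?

IESDS → P1:{A,B} P2:{Q,R,S}

P1 drop C (A beats it: P:8>5 Q:11>9 R:11>8 S:9>1)
P2 drop P (Q beats it: A:9>4 B:11>8)
P1→{A,B} P2→{Q,R,S}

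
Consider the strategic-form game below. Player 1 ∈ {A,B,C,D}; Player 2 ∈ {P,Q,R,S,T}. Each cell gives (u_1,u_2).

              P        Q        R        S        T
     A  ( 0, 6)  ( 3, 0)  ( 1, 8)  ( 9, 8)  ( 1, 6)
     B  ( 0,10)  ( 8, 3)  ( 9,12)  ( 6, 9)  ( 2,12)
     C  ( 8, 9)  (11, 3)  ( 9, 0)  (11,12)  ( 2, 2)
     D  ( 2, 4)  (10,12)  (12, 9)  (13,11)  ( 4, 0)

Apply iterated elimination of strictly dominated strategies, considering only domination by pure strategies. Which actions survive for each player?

P1 drop A (C beats it: P:8>0 Q:11>3 R:9>1 S:11>9 T:2>1)
P1 drop B (D beats it: P:2>0 Q:10>8 R:12>9 S:13>6 T:4>2)
P2 drop P (S beats it: C:12>9 D:11>4)
P2 drop R (Q beats it: C:3>0 D:12>9)
P2 drop T (Q beats it: C:3>2 D:12>0)
P1→{C,D} P2→{Q,S}

IESDS → P1:{C,D} P2:{Q,S}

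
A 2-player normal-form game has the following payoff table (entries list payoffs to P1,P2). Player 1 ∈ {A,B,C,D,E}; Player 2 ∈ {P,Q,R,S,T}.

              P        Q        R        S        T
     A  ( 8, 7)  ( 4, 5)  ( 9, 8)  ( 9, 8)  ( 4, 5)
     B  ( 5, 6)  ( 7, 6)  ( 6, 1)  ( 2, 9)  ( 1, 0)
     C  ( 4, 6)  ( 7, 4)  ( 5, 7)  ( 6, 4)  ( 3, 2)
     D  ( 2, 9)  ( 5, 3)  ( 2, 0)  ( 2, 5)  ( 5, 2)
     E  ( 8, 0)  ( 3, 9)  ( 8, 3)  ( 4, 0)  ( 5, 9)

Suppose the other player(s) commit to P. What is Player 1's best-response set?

u_1(A vs P) = 8
u_1(B vs P) = 5
u_1(C vs P) = 4
u_1(D vs P) = 2
u_1(E vs P) = 8
max payoff 8 at {A,E}

BR_1 = {A,E}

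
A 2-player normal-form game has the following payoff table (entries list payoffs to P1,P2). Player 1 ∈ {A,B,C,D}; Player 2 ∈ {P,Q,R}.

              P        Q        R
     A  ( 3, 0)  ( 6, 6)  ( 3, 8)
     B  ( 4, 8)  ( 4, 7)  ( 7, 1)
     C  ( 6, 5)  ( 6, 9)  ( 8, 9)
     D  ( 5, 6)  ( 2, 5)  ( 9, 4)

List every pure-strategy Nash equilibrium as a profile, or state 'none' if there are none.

Nash profiles: (C,Q)

(A,P): not NE [P1→C gives 6>3; P2→R gives 8>0]
(A,Q): not NE [P2→R gives 8>6]
(A,R): not NE [P1→D gives 9>3]
(B,P): not NE [P1→C gives 6>4]
(B,Q): not NE [P1→C gives 6>4; P2→P gives 8>7]
(B,R): not NE [P1→D gives 9>7; P2→P gives 8>1]
(C,P): not NE [P2→R gives 9>5]
(C,Q): NE
(C,R): not NE [P1→D gives 9>8]
(D,P): not NE [P1→C gives 6>5]
(D,Q): not NE [P1→C gives 6>2; P2→P gives 6>5]
(D,R): not NE [P2→P gives 6>4]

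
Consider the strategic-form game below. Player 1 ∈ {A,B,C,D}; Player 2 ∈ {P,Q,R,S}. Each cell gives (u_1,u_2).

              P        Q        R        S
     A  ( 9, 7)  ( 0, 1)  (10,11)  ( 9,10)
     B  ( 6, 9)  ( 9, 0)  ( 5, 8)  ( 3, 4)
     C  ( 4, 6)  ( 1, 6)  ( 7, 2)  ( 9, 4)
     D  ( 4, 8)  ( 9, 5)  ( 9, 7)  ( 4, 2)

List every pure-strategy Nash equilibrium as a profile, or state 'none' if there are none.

Nash profiles: (A,R)

(A,P): not NE [P2→R gives 11>7]
(A,Q): not NE [P1→D gives 9>0; P2→R gives 11>1]
(A,R): NE
(A,S): not NE [P2→R gives 11>10]
(B,P): not NE [P1→A gives 9>6]
(B,Q): not NE [P2→P gives 9>0]
(B,R): not NE [P1→A gives 10>5; P2→P gives 9>8]
(B,S): not NE [P1→C gives 9>3; P2→P gives 9>4]
(C,P): not NE [P1→A gives 9>4]
(C,Q): not NE [P1→D gives 9>1]
(C,R): not NE [P1→A gives 10>7; P2→Q gives 6>2]
(C,S): not NE [P2→Q gives 6>4]
(D,P): not NE [P1→A gives 9>4]
(D,Q): not NE [P2→P gives 8>5]
(D,R): not NE [P1→A gives 10>9; P2→P gives 8>7]
(D,S): not NE [P1→C gives 9>4; P2→P gives 8>2]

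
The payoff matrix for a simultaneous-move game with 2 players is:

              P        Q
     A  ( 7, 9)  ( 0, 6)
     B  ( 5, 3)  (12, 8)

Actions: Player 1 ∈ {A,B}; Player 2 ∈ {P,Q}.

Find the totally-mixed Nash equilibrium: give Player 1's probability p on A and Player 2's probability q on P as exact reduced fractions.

P1 indiff ⇒ q·7+(1-q)·0 = q·5+(1-q)·12 ⇒ q(2) = (1-q)(12) ⇒ q = 6/7
P2 indiff ⇒ p·9+(1-p)·3 = p·6+(1-p)·8 ⇒ p(3) = (1-p)(5) ⇒ p = 5/8

P1 mixes 5/8 on A; P2 mixes 6/7 on P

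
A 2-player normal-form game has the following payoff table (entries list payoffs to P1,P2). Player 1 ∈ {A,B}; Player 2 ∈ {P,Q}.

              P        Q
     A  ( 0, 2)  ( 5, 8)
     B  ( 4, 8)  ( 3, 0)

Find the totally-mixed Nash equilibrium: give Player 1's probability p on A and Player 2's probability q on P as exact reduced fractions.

P1 mixes 4/7 on A; P2 mixes 1/3 on P

P1 indiff ⇒ q·0+(1-q)·5 = q·4+(1-q)·3 ⇒ q(-4) = (1-q)(-2) ⇒ q = 1/3
P2 indiff ⇒ p·2+(1-p)·8 = p·8+(1-p)·0 ⇒ p(-6) = (1-p)(-8) ⇒ p = 4/7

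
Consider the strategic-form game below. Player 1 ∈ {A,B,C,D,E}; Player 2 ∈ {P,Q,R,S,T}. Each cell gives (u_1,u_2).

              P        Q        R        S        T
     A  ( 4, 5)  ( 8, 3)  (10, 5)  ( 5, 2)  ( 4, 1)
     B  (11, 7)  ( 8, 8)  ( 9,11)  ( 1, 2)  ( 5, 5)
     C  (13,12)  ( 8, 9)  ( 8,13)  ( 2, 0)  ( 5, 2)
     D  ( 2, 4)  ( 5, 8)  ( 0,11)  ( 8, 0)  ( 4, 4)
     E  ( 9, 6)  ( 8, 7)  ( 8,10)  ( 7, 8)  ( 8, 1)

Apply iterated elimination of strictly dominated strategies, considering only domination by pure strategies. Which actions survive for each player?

P2 drop Q (R beats it: A:5>3 B:11>8 C:13>9 D:11>8 E:10>7)
P2 drop S (R beats it: A:5>2 B:11>2 C:13>0 D:11>0 E:10>8)
P1 drop D (B beats it: P:11>2 R:9>0 T:5>4)
P2 drop T (P beats it: A:5>1 B:7>5 C:12>2 E:6>1)
P1 drop E (B beats it: P:11>9 R:9>8)
P1→{A,B,C} P2→{P,R}

IESDS → P1:{A,B,C} P2:{P,R}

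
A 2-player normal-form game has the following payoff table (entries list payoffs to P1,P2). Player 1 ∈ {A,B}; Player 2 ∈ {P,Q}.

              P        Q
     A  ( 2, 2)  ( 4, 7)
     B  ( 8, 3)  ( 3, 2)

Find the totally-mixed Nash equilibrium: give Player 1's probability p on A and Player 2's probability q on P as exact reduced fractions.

P1 indiff ⇒ q·2+(1-q)·4 = q·8+(1-q)·3 ⇒ q(-6) = (1-q)(-1) ⇒ q = 1/7
P2 indiff ⇒ p·2+(1-p)·3 = p·7+(1-p)·2 ⇒ p(-5) = (1-p)(-1) ⇒ p = 1/6

p=1/6, q=1/7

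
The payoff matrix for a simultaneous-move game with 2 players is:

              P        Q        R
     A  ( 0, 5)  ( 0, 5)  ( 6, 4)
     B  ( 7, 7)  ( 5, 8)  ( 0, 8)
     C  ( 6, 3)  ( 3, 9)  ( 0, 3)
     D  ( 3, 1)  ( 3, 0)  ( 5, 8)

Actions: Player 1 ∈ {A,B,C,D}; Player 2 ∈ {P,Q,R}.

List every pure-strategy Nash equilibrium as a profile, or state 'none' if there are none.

PSNE = {(B,Q)}

(A,P): not NE [P1→B gives 7>0]
(A,Q): not NE [P1→B gives 5>0]
(A,R): not NE [P2→Q gives 5>4]
(B,P): not NE [P2→R gives 8>7]
(B,Q): NE
(B,R): not NE [P1→A gives 6>0]
(C,P): not NE [P1→B gives 7>6; P2→Q gives 9>3]
(C,Q): not NE [P1→B gives 5>3]
(C,R): not NE [P1→A gives 6>0; P2→Q gives 9>3]
(D,P): not NE [P1→B gives 7>3; P2→R gives 8>1]
(D,Q): not NE [P1→B gives 5>3; P2→R gives 8>0]
(D,R): not NE [P1→A gives 6>5]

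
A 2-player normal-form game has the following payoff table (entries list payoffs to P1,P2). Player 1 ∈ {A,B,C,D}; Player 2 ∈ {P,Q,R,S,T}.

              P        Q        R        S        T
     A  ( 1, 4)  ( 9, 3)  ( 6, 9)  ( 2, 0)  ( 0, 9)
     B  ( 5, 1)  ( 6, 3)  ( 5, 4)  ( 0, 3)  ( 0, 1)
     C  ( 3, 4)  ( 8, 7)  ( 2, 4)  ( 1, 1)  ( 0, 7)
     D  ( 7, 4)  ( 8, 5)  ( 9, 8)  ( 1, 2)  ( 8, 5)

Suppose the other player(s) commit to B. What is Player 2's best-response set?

BR_2 = {R}

u_2(P vs B) = 1
u_2(Q vs B) = 3
u_2(R vs B) = 4
u_2(S vs B) = 3
u_2(T vs B) = 1
max payoff 4 at {R}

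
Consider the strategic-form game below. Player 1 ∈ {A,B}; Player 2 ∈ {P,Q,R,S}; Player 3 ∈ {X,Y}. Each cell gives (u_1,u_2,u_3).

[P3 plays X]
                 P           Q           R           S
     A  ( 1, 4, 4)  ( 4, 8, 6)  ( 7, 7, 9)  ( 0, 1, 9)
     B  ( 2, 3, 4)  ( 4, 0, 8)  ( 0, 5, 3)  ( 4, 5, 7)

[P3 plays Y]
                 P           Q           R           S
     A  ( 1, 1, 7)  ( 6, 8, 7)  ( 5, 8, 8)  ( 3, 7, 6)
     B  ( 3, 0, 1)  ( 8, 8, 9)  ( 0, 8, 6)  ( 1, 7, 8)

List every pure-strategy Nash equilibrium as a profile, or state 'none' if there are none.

(A,P,X): not NE [P1→B gives 2>1; P2→Q gives 8>4; P3→Y gives 7>4]
(A,P,Y): not NE [P1→B gives 3>1; P2→R gives 8>1]
(A,Q,X): not NE [P3→Y gives 7>6]
(A,Q,Y): not NE [P1→B gives 8>6]
(A,R,X): not NE [P2→Q gives 8>7]
(A,R,Y): not NE [P3→X gives 9>8]
(A,S,X): not NE [P1→B gives 4>0; P2→Q gives 8>1]
(A,S,Y): not NE [P2→R gives 8>7; P3→X gives 9>6]
(B,P,X): not NE [P2→S gives 5>3]
(B,P,Y): not NE [P2→R gives 8>0; P3→X gives 4>1]
(B,Q,X): not NE [P2→S gives 5>0; P3→Y gives 9>8]
(B,Q,Y): NE
(B,R,X): not NE [P1→A gives 7>0; P3→Y gives 6>3]
(B,R,Y): not NE [P1→A gives 5>0]
(B,S,X): not NE [P3→Y gives 8>7]
(B,S,Y): not NE [P1→A gives 3>1; P2→R gives 8>7]

NE set: (B,Q,Y)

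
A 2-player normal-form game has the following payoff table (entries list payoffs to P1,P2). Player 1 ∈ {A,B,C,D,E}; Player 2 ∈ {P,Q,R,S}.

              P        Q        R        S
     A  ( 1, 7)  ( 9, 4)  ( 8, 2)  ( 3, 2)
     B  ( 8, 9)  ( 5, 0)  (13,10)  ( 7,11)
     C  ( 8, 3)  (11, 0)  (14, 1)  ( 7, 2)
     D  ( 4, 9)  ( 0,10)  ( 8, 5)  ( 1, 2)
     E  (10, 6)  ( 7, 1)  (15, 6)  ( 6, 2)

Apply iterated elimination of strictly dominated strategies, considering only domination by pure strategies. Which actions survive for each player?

Survivors P1:{B,C,E} P2:{P,R,S}

P1 drop A (C beats it: P:8>1 Q:11>9 R:14>8 S:7>3)
P1 drop D (B beats it: P:8>4 Q:5>0 R:13>8 S:7>1)
P2 drop Q (P beats it: B:9>0 C:3>0 E:6>1)
P1→{B,C,E} P2→{P,R,S}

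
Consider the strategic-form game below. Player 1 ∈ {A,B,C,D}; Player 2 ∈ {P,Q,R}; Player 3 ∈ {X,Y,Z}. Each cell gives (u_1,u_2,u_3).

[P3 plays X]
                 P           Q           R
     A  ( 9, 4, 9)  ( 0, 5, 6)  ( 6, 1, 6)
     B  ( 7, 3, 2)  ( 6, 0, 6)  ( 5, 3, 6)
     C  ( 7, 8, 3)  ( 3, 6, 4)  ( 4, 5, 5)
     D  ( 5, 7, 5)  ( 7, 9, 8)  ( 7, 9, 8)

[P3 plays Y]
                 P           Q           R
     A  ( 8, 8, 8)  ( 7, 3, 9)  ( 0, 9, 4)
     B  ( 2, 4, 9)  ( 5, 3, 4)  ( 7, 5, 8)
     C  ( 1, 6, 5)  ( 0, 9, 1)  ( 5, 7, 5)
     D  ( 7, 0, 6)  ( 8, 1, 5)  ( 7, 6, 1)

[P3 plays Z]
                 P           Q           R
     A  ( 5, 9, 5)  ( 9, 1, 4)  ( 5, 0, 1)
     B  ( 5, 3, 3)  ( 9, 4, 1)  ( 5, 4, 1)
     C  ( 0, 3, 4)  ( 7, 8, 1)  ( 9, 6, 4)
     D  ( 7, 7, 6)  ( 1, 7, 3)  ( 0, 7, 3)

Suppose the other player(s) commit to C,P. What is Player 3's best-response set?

u_3(X vs C,P) = 3
u_3(Y vs C,P) = 5
u_3(Z vs C,P) = 4
max payoff 5 at {Y}

BR_3 = {Y}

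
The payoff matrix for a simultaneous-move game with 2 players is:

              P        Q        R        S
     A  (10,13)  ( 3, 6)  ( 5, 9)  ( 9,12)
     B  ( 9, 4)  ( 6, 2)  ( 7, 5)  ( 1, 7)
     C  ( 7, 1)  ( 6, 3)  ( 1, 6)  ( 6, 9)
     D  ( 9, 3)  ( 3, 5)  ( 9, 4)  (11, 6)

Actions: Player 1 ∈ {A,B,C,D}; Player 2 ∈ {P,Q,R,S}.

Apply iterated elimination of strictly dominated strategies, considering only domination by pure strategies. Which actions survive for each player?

IESDS → P1:{A,D} P2:{P,S}

P2 drop Q (S beats it: A:12>6 B:7>2 C:9>3 D:6>5)
P1 drop C (A beats it: P:10>7 R:5>1 S:9>6)
P2 drop R (S beats it: A:12>9 B:7>5 D:6>4)
P1 drop B (A beats it: P:10>9 S:9>1)
P1→{A,D} P2→{P,S}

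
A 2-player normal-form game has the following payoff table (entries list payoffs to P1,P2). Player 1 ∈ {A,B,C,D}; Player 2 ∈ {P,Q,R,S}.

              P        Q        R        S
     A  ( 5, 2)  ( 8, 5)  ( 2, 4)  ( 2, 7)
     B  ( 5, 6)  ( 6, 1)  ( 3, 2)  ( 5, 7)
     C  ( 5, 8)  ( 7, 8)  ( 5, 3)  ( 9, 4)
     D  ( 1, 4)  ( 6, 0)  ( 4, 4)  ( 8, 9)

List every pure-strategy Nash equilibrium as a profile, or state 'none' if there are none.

Nash profiles: (C,P)

(A,P): not NE [P2→S gives 7>2]
(A,Q): not NE [P2→S gives 7>5]
(A,R): not NE [P1→C gives 5>2; P2→S gives 7>4]
(A,S): not NE [P1→C gives 9>2]
(B,P): not NE [P2→S gives 7>6]
(B,Q): not NE [P1→A gives 8>6; P2→S gives 7>1]
(B,R): not NE [P1→C gives 5>3; P2→S gives 7>2]
(B,S): not NE [P1→C gives 9>5]
(C,P): NE
(C,Q): not NE [P1→A gives 8>7]
(C,R): not NE [P2→Q gives 8>3]
(C,S): not NE [P2→Q gives 8>4]
(D,P): not NE [P1→C gives 5>1; P2→S gives 9>4]
(D,Q): not NE [P1→A gives 8>6; P2→S gives 9>0]
(D,R): not NE [P1→C gives 5>4; P2→S gives 9>4]
(D,S): not NE [P1→C gives 9>8]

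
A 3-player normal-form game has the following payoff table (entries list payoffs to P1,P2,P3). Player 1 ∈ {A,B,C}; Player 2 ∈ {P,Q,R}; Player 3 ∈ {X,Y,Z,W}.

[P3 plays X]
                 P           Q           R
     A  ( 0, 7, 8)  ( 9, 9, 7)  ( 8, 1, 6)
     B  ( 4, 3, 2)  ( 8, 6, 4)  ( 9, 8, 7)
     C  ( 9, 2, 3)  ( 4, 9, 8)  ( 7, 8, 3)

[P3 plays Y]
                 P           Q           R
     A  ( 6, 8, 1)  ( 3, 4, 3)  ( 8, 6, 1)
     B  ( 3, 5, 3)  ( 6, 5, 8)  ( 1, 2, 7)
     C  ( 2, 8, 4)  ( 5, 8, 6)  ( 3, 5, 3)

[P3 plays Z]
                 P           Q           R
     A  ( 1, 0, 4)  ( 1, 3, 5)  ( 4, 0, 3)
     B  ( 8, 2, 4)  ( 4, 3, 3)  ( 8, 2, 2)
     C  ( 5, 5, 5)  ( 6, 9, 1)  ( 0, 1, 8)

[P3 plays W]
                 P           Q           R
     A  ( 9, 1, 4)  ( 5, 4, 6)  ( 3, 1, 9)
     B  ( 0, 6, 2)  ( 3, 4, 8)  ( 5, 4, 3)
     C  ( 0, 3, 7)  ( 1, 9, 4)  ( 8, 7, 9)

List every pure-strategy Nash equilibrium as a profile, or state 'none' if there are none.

NE set: (A,Q,X), (B,Q,Y), (B,R,X)

(A,P,X): not NE [P1→C gives 9>0; P2→Q gives 9>7]
(A,P,Y): not NE [P3→X gives 8>1]
(A,P,Z): not NE [P1→B gives 8>1; P2→Q gives 3>0; P3→X gives 8>4]
(A,P,W): not NE [P2→Q gives 4>1; P3→X gives 8>4]
(A,Q,X): NE
(A,Q,Y): not NE [P1→B gives 6>3; P2→P gives 8>4; P3→X gives 7>3]
(A,Q,Z): not NE [P1→C gives 6>1; P3→X gives 7>5]
(A,Q,W): not NE [P3→X gives 7>6]
(A,R,X): not NE [P1→B gives 9>8; P2→Q gives 9>1; P3→W gives 9>6]
(A,R,Y): not NE [P2→P gives 8>6; P3→W gives 9>1]
(A,R,Z): not NE [P1→B gives 8>4; P2→Q gives 3>0; P3→W gives 9>3]
(A,R,W): not NE [P1→C gives 8>3; P2→Q gives 4>1]
(B,P,X): not NE [P1→C gives 9>4; P2→R gives 8>3; P3→Z gives 4>2]
(B,P,Y): not NE [P1→A gives 6>3; P3→Z gives 4>3]
(B,P,Z): not NE [P2→Q gives 3>2]
(B,P,W): not NE [P1→A gives 9>0; P3→Z gives 4>2]
(B,Q,X): not NE [P1→A gives 9>8; P2→R gives 8>6; P3→W gives 8>4]
(B,Q,Y): NE
(B,Q,Z): not NE [P1→C gives 6>4; P3→W gives 8>3]
(B,Q,W): not NE [P1→A gives 5>3; P2→P gives 6>4]
(B,R,X): NE
(B,R,Y): not NE [P1→A gives 8>1; P2→Q gives 5>2]
(B,R,Z): not NE [P2→Q gives 3>2; P3→Y gives 7>2]
(B,R,W): not NE [P1→C gives 8>5; P2→P gives 6>4; P3→Y gives 7>3]
(C,P,X): not NE [P2→Q gives 9>2; P3→W gives 7>3]
(C,P,Y): not NE [P1→A gives 6>2; P3→W gives 7>4]
(C,P,Z): not NE [P1→B gives 8>5; P2→Q gives 9>5; P3→W gives 7>5]
(C,P,W): not NE [P1→A gives 9>0; P2→Q gives 9>3]
(C,Q,X): not NE [P1→A gives 9>4]
(C,Q,Y): not NE [P1→B gives 6>5; P3→X gives 8>6]
(C,Q,Z): not NE [P3→X gives 8>1]
(C,Q,W): not NE [P1→A gives 5>1; P3→X gives 8>4]
(C,R,X): not NE [P1→B gives 9>7; P2→Q gives 9>8; P3→W gives 9>3]
(C,R,Y): not NE [P1→A gives 8>3; P2→Q gives 8>5; P3→W gives 9>3]
(C,R,Z): not NE [P1→B gives 8>0; P2→Q gives 9>1; P3→W gives 9>8]
(C,R,W): not NE [P2→Q gives 9>7]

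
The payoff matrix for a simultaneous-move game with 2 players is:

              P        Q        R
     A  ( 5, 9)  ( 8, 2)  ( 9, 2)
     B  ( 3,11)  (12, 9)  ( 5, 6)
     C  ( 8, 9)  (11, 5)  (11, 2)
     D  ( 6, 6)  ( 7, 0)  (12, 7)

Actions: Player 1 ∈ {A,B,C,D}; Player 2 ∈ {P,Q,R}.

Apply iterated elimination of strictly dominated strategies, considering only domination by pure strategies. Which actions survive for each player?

P1 drop A (C beats it: P:8>5 Q:11>8 R:11>9)
P2 drop Q (P beats it: B:11>9 C:9>5 D:6>0)
P1 drop B (C beats it: P:8>3 R:11>5)
P1→{C,D} P2→{P,R}

Survivors P1:{C,D} P2:{P,R}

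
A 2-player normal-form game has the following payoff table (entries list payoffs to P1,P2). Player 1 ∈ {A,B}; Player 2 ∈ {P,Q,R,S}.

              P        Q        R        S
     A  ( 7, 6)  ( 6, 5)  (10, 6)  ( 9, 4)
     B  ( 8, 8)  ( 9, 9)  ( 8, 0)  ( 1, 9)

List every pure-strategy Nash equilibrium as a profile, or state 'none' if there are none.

Nash profiles: (A,R), (B,Q)

(A,P): not NE [P1→B gives 8>7]
(A,Q): not NE [P1→B gives 9>6; P2→R gives 6>5]
(A,R): NE
(A,S): not NE [P2→R gives 6>4]
(B,P): not NE [P2→S gives 9>8]
(B,Q): NE
(B,R): not NE [P1→A gives 10>8; P2→S gives 9>0]
(B,S): not NE [P1→A gives 9>1]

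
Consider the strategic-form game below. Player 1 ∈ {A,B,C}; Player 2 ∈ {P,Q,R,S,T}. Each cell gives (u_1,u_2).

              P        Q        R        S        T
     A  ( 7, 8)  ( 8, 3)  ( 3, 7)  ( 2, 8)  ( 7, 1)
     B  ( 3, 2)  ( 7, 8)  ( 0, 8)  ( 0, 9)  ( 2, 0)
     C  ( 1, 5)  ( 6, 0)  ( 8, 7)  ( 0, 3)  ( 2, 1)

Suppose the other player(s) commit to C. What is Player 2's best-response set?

u_2(P vs C) = 5
u_2(Q vs C) = 0
u_2(R vs C) = 7
u_2(S vs C) = 3
u_2(T vs C) = 1
max payoff 7 at {R}

argmax u_2 = {R}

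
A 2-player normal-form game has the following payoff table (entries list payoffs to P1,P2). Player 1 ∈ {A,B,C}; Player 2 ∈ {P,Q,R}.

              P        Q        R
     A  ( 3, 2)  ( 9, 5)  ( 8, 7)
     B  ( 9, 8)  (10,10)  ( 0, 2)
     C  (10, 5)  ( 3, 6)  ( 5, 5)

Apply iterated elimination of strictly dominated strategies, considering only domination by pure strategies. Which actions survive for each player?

P2 drop P (Q beats it: A:5>2 B:10>8 C:6>5)
P1 drop C (A beats it: Q:9>3 R:8>5)
P1→{A,B} P2→{Q,R}

IESDS → P1:{A,B} P2:{Q,R}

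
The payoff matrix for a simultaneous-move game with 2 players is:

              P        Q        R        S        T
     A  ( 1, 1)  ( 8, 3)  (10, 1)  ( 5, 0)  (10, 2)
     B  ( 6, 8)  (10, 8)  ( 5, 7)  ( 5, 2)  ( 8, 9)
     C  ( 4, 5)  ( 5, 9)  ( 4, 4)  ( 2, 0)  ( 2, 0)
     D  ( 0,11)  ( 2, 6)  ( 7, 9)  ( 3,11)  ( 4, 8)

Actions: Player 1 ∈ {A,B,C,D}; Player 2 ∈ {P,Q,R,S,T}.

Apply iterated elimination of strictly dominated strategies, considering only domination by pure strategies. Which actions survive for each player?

P1 drop C (B beats it: P:6>4 Q:10>5 R:5>4 S:5>2 T:8>2)
P1 drop D (A beats it: P:1>0 Q:8>2 R:10>7 S:5>3 T:10>4)
P2 drop P (T beats it: A:2>1 B:9>8)
P2 drop R (Q beats it: A:3>1 B:8>7)
P2 drop S (Q beats it: A:3>0 B:8>2)
P1→{A,B} P2→{Q,T}

IESDS → P1:{A,B} P2:{Q,T}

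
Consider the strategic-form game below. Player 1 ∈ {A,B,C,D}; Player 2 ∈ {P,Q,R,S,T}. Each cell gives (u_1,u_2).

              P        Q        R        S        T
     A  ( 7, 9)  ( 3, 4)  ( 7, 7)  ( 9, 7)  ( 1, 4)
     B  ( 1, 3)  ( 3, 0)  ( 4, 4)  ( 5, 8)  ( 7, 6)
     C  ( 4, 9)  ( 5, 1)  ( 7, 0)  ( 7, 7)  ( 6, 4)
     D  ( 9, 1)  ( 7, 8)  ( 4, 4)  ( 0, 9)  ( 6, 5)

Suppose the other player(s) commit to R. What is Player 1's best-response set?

P1 best: {A,C}

u_1(A vs R) = 7
u_1(B vs R) = 4
u_1(C vs R) = 7
u_1(D vs R) = 4
max payoff 7 at {A,C}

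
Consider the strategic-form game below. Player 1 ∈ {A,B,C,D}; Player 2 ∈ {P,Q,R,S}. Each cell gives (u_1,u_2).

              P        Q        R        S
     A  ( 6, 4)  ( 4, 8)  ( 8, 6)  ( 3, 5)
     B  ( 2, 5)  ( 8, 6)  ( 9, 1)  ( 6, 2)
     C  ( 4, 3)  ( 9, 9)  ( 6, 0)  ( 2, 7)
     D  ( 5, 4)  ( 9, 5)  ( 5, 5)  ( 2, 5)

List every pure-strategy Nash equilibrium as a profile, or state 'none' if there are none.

Nash profiles: (C,Q), (D,Q)

(A,P): not NE [P2→Q gives 8>4]
(A,Q): not NE [P1→D gives 9>4]
(A,R): not NE [P1→B gives 9>8; P2→Q gives 8>6]
(A,S): not NE [P1→B gives 6>3; P2→Q gives 8>5]
(B,P): not NE [P1→A gives 6>2; P2→Q gives 6>5]
(B,Q): not NE [P1→D gives 9>8]
(B,R): not NE [P2→Q gives 6>1]
(B,S): not NE [P2→Q gives 6>2]
(C,P): not NE [P1→A gives 6>4; P2→Q gives 9>3]
(C,Q): NE
(C,R): not NE [P1→B gives 9>6; P2→Q gives 9>0]
(C,S): not NE [P1→B gives 6>2; P2→Q gives 9>7]
(D,P): not NE [P1→A gives 6>5; P2→S gives 5>4]
(D,Q): NE
(D,R): not NE [P1→B gives 9>5]
(D,S): not NE [P1→B gives 6>2]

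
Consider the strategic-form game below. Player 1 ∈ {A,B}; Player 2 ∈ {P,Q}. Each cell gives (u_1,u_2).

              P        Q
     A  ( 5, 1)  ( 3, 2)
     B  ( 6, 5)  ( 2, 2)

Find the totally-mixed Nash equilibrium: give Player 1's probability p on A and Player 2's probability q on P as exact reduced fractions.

p=3/4, q=1/2

P1 indiff ⇒ q·5+(1-q)·3 = q·6+(1-q)·2 ⇒ q(-1) = (1-q)(-1) ⇒ q = 1/2
P2 indiff ⇒ p·1+(1-p)·5 = p·2+(1-p)·2 ⇒ p(-1) = (1-p)(-3) ⇒ p = 3/4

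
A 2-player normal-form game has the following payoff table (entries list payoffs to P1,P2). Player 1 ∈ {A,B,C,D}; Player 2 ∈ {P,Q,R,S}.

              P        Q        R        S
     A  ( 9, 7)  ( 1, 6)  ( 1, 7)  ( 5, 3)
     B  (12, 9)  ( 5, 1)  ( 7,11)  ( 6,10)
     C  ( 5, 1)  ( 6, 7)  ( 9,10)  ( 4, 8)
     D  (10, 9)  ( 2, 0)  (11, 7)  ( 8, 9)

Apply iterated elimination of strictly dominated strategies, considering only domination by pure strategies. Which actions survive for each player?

P1 drop A (B beats it: P:12>9 Q:5>1 R:7>1 S:6>5)
P2 drop Q (R beats it: B:11>1 C:10>7 D:7>0)
P1 drop C (D beats it: P:10>5 R:11>9 S:8>4)
P1→{B,D} P2→{P,R,S}

Remaining: P1:{B,D} P2:{P,R,S}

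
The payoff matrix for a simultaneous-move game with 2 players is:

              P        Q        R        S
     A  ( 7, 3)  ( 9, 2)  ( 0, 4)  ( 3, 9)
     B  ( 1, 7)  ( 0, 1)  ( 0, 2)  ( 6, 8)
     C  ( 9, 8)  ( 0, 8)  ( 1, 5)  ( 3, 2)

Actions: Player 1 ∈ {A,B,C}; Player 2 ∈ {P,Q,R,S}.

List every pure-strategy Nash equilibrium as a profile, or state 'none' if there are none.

NE set: (B,S), (C,P)

(A,P): not NE [P1→C gives 9>7; P2→S gives 9>3]
(A,Q): not NE [P2→S gives 9>2]
(A,R): not NE [P1→C gives 1>0; P2→S gives 9>4]
(A,S): not NE [P1→B gives 6>3]
(B,P): not NE [P1→C gives 9>1; P2→S gives 8>7]
(B,Q): not NE [P1→A gives 9>0; P2→S gives 8>1]
(B,R): not NE [P1→C gives 1>0; P2→S gives 8>2]
(B,S): NE
(C,P): NE
(C,Q): not NE [P1→A gives 9>0]
(C,R): not NE [P2→Q gives 8>5]
(C,S): not NE [P1→B gives 6>3; P2→Q gives 8>2]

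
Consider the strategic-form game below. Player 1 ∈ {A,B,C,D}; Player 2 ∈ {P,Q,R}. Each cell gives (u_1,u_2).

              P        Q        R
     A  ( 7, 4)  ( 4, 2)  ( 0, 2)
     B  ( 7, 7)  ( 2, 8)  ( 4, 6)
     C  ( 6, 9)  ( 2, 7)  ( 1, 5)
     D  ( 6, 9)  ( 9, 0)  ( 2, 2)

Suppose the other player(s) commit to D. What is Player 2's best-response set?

P2 best: {P}

u_2(P vs D) = 9
u_2(Q vs D) = 0
u_2(R vs D) = 2
max payoff 9 at {P}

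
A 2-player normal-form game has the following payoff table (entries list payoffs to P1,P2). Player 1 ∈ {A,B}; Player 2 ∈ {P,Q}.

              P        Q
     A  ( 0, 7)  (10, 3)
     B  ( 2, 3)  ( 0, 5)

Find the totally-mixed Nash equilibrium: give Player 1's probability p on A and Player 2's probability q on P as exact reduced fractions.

p=1/3, q=5/6

P1 indiff ⇒ q·0+(1-q)·10 = q·2+(1-q)·0 ⇒ q(-2) = (1-q)(-10) ⇒ q = 5/6
P2 indiff ⇒ p·7+(1-p)·3 = p·3+(1-p)·5 ⇒ p(4) = (1-p)(2) ⇒ p = 1/3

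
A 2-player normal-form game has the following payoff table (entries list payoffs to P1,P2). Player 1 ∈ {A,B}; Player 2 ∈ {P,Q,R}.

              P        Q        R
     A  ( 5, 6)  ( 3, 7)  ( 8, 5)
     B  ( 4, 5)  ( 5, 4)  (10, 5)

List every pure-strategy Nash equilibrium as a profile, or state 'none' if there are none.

NE set: (B,R)

(A,P): not NE [P2→Q gives 7>6]
(A,Q): not NE [P1→B gives 5>3]
(A,R): not NE [P1→B gives 10>8; P2→Q gives 7>5]
(B,P): not NE [P1→A gives 5>4]
(B,Q): not NE [P2→R gives 5>4]
(B,R): NE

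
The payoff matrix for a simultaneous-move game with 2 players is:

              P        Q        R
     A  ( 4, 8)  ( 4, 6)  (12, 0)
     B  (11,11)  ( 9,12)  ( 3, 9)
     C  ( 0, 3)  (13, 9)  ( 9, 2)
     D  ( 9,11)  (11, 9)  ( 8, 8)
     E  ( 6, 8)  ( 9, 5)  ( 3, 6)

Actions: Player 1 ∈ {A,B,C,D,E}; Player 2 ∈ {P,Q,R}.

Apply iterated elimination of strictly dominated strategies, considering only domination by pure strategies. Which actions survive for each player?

Survivors P1:{B,C,D} P2:{P,Q}

P1 drop E (D beats it: P:9>6 Q:11>9 R:8>3)
P2 drop R (P beats it: A:8>0 B:11>9 C:3>2 D:11>8)
P1 drop A (B beats it: P:11>4 Q:9>4)
P1→{B,C,D} P2→{P,Q}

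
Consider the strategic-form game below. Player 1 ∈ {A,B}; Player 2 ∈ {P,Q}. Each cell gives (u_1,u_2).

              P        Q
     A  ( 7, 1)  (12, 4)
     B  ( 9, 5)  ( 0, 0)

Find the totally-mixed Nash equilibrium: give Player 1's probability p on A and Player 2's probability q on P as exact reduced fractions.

P1 indiff ⇒ q·7+(1-q)·12 = q·9+(1-q)·0 ⇒ q(-2) = (1-q)(-12) ⇒ q = 6/7
P2 indiff ⇒ p·1+(1-p)·5 = p·4+(1-p)·0 ⇒ p(-3) = (1-p)(-5) ⇒ p = 5/8

P1 mixes 5/8 on A; P2 mixes 6/7 on P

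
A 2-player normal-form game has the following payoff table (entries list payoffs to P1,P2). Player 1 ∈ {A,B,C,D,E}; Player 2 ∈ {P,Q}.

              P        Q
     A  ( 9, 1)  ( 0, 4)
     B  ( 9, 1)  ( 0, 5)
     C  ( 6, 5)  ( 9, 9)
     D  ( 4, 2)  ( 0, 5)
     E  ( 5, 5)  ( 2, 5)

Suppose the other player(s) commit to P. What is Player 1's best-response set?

BR_1 = {A,B}

u_1(A vs P) = 9
u_1(B vs P) = 9
u_1(C vs P) = 6
u_1(D vs P) = 4
u_1(E vs P) = 5
max payoff 9 at {A,B}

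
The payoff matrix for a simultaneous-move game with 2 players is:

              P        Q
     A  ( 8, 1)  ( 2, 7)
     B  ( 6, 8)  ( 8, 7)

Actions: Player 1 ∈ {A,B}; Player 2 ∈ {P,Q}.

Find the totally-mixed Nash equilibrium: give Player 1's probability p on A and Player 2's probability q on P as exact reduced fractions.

(p,q) = (1/7, 3/4)

P1 indiff ⇒ q·8+(1-q)·2 = q·6+(1-q)·8 ⇒ q(2) = (1-q)(6) ⇒ q = 3/4
P2 indiff ⇒ p·1+(1-p)·8 = p·7+(1-p)·7 ⇒ p(-6) = (1-p)(-1) ⇒ p = 1/7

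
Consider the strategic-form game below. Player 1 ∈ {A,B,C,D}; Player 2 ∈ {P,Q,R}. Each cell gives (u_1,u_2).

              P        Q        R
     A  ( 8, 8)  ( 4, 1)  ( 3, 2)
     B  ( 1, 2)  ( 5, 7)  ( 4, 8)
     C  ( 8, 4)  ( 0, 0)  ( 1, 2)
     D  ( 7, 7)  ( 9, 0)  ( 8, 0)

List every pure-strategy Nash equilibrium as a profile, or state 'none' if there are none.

NE set: (A,P), (C,P)

(A,P): NE
(A,Q): not NE [P1→D gives 9>4; P2→P gives 8>1]
(A,R): not NE [P1→D gives 8>3; P2→P gives 8>2]
(B,P): not NE [P1→C gives 8>1; P2→R gives 8>2]
(B,Q): not NE [P1→D gives 9>5; P2→R gives 8>7]
(B,R): not NE [P1→D gives 8>4]
(C,P): NE
(C,Q): not NE [P1→D gives 9>0; P2→P gives 4>0]
(C,R): not NE [P1→D gives 8>1; P2→P gives 4>2]
(D,P): not NE [P1→C gives 8>7]
(D,Q): not NE [P2→P gives 7>0]
(D,R): not NE [P2→P gives 7>0]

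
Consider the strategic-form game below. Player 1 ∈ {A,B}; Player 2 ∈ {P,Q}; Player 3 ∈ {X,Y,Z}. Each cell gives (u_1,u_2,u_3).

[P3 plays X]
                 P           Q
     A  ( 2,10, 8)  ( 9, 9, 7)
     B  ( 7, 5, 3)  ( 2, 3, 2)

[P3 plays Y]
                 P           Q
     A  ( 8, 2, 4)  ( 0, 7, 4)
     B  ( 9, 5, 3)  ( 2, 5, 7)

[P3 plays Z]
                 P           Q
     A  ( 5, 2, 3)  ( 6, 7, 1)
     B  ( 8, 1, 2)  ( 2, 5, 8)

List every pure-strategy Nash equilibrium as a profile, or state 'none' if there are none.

(A,P,X): not NE [P1→B gives 7>2]
(A,P,Y): not NE [P1→B gives 9>8; P2→Q gives 7>2; P3→X gives 8>4]
(A,P,Z): not NE [P1→B gives 8>5; P2→Q gives 7>2; P3→X gives 8>3]
(A,Q,X): not NE [P2→P gives 10>9]
(A,Q,Y): not NE [P1→B gives 2>0; P3→X gives 7>4]
(A,Q,Z): not NE [P3→X gives 7>1]
(B,P,X): NE
(B,P,Y): NE
(B,P,Z): not NE [P2→Q gives 5>1; P3→Y gives 3>2]
(B,Q,X): not NE [P1→A gives 9>2; P2→P gives 5>3; P3→Z gives 8>2]
(B,Q,Y): not NE [P3→Z gives 8>7]
(B,Q,Z): not NE [P1→A gives 6>2]

Nash profiles: (B,P,X), (B,P,Y)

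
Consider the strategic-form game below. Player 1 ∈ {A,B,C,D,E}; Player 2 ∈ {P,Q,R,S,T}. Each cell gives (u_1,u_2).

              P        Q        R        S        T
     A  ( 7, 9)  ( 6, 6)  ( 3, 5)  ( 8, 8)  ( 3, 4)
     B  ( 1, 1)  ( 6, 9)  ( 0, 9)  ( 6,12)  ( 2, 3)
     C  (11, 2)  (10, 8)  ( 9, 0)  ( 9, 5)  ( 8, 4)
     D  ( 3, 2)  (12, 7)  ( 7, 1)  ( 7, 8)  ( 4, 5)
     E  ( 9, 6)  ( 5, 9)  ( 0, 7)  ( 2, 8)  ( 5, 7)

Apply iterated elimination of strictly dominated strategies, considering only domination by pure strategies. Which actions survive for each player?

P1 drop A (C beats it: P:11>7 Q:10>6 R:9>3 S:9>8 T:8>3)
P1 drop B (C beats it: P:11>1 Q:10>6 R:9>0 S:9>6 T:8>2)
P1 drop E (C beats it: P:11>9 Q:10>5 R:9>0 S:9>2 T:8>5)
P2 drop P (Q beats it: C:8>2 D:7>2)
P2 drop R (Q beats it: C:8>0 D:7>1)
P2 drop T (Q beats it: C:8>4 D:7>5)
P1→{C,D} P2→{Q,S}

IESDS → P1:{C,D} P2:{Q,S}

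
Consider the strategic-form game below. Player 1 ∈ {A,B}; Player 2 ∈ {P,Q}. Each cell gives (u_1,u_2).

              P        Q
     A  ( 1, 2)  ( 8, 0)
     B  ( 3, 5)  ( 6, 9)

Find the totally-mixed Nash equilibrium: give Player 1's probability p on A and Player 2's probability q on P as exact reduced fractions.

P1 indiff ⇒ q·1+(1-q)·8 = q·3+(1-q)·6 ⇒ q(-2) = (1-q)(-2) ⇒ q = 1/2
P2 indiff ⇒ p·2+(1-p)·5 = p·0+(1-p)·9 ⇒ p(2) = (1-p)(4) ⇒ p = 2/3

(p,q) = (2/3, 1/2)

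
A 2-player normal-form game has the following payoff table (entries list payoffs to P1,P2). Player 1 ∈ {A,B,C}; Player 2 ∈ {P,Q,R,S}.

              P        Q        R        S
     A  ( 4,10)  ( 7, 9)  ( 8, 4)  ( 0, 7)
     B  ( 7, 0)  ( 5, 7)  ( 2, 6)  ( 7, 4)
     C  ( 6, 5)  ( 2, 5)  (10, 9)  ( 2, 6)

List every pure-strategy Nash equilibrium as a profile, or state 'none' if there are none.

PSNE = {(C,R)}

(A,P): not NE [P1→B gives 7>4]
(A,Q): not NE [P2→P gives 10>9]
(A,R): not NE [P1→C gives 10>8; P2→P gives 10>4]
(A,S): not NE [P1→B gives 7>0; P2→P gives 10>7]
(B,P): not NE [P2→Q gives 7>0]
(B,Q): not NE [P1→A gives 7>5]
(B,R): not NE [P1→C gives 10>2; P2→Q gives 7>6]
(B,S): not NE [P2→Q gives 7>4]
(C,P): not NE [P1→B gives 7>6; P2→R gives 9>5]
(C,Q): not NE [P1→A gives 7>2; P2→R gives 9>5]
(C,R): NE
(C,S): not NE [P1→B gives 7>2; P2→R gives 9>6]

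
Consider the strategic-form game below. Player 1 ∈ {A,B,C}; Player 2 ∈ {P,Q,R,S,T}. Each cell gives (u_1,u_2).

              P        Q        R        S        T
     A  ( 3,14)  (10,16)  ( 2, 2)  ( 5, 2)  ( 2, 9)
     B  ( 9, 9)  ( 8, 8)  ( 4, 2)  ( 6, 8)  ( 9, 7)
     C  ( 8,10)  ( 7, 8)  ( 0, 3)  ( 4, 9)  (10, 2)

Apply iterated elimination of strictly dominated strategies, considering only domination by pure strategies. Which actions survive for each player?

Survivors P1:{A,B} P2:{P,Q}

P2 drop R (P beats it: A:14>2 B:9>2 C:10>3)
P2 drop S (P beats it: A:14>2 B:9>8 C:10>9)
P2 drop T (P beats it: A:14>9 B:9>7 C:10>2)
P1 drop C (B beats it: P:9>8 Q:8>7)
P1→{A,B} P2→{P,Q}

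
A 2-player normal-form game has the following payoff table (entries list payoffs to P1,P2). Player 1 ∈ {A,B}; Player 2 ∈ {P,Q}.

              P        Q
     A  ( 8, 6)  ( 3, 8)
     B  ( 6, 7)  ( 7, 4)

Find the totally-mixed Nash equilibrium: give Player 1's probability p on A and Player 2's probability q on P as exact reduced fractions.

(p,q) = (3/5, 2/3)

P1 indiff ⇒ q·8+(1-q)·3 = q·6+(1-q)·7 ⇒ q(2) = (1-q)(4) ⇒ q = 2/3
P2 indiff ⇒ p·6+(1-p)·7 = p·8+(1-p)·4 ⇒ p(-2) = (1-p)(-3) ⇒ p = 3/5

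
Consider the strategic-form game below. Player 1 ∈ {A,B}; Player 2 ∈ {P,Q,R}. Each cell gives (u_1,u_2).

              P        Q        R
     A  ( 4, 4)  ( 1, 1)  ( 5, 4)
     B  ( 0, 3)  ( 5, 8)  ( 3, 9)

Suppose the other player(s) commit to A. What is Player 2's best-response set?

P2 best: {P,R}

u_2(P vs A) = 4
u_2(Q vs A) = 1
u_2(R vs A) = 4
max payoff 4 at {P,R}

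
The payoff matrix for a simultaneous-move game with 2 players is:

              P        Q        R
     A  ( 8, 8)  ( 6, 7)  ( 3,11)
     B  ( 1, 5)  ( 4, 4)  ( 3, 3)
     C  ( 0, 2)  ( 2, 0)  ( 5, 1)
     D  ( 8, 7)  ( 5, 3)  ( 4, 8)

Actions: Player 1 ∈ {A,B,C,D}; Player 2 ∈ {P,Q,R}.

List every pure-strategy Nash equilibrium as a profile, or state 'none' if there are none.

(A,P): not NE [P2→R gives 11>8]
(A,Q): not NE [P2→R gives 11>7]
(A,R): not NE [P1→C gives 5>3]
(B,P): not NE [P1→D gives 8>1]
(B,Q): not NE [P1→A gives 6>4; P2→P gives 5>4]
(B,R): not NE [P1→C gives 5>3; P2→P gives 5>3]
(C,P): not NE [P1→D gives 8>0]
(C,Q): not NE [P1→A gives 6>2; P2→P gives 2>0]
(C,R): not NE [P2→P gives 2>1]
(D,P): not NE [P2→R gives 8>7]
(D,Q): not NE [P1→A gives 6>5; P2→R gives 8>3]
(D,R): not NE [P1→C gives 5>4]

PSNE: ∅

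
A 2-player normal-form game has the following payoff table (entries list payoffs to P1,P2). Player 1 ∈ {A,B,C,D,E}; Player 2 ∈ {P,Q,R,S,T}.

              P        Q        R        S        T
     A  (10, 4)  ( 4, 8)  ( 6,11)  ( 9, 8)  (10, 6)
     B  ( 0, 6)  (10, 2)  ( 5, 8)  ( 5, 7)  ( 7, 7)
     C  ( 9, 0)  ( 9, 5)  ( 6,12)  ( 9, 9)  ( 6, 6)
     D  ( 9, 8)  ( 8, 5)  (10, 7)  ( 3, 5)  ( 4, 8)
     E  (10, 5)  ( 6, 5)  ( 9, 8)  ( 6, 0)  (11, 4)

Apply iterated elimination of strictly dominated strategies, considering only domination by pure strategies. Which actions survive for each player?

Survivors P1:{A,D,E} P2:{P,R,T}

P2 drop Q (R beats it: A:11>8 B:8>2 C:12>5 D:7>5 E:8>5)
P1 drop B (A beats it: P:10>0 R:6>5 S:9>5 T:10>7)
P2 drop S (R beats it: A:11>8 C:12>9 D:7>5 E:8>0)
P1 drop C (E beats it: P:10>9 R:9>6 T:11>6)
P1→{A,D,E} P2→{P,R,T}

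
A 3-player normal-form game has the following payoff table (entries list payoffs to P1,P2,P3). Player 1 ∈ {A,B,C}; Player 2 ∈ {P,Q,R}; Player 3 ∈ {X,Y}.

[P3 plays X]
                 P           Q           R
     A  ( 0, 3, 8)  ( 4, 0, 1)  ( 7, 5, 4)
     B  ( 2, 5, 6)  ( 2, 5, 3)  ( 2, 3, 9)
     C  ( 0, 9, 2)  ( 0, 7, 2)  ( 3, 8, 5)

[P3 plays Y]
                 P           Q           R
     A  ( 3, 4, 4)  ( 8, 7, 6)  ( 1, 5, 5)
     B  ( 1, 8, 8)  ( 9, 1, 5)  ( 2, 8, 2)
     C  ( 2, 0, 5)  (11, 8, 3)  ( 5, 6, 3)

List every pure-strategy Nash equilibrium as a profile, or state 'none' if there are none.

(A,P,X): not NE [P1→B gives 2>0; P2→R gives 5>3]
(A,P,Y): not NE [P2→Q gives 7>4; P3→X gives 8>4]
(A,Q,X): not NE [P2→R gives 5>0; P3→Y gives 6>1]
(A,Q,Y): not NE [P1→C gives 11>8]
(A,R,X): not NE [P3→Y gives 5>4]
(A,R,Y): not NE [P1→C gives 5>1; P2→Q gives 7>5]
(B,P,X): not NE [P3→Y gives 8>6]
(B,P,Y): not NE [P1→A gives 3>1]
(B,Q,X): not NE [P1→A gives 4>2; P3→Y gives 5>3]
(B,Q,Y): not NE [P1→C gives 11>9; P2→R gives 8>1]
(B,R,X): not NE [P1→A gives 7>2; P2→Q gives 5>3]
(B,R,Y): not NE [P1→C gives 5>2; P3→X gives 9>2]
(C,P,X): not NE [P1→B gives 2>0; P3→Y gives 5>2]
(C,P,Y): not NE [P1→A gives 3>2; P2→Q gives 8>0]
(C,Q,X): not NE [P1→A gives 4>0; P2→P gives 9>7; P3→Y gives 3>2]
(C,Q,Y): NE
(C,R,X): not NE [P1→A gives 7>3; P2→P gives 9>8]
(C,R,Y): not NE [P2→Q gives 8>6; P3→X gives 5>3]

PSNE = {(C,Q,Y)}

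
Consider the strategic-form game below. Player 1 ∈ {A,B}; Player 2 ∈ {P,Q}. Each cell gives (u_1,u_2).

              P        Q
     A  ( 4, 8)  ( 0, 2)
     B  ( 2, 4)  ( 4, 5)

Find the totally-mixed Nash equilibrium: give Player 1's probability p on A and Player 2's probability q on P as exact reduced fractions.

P1 mixes 1/7 on A; P2 mixes 2/3 on P

P1 indiff ⇒ q·4+(1-q)·0 = q·2+(1-q)·4 ⇒ q(2) = (1-q)(4) ⇒ q = 2/3
P2 indiff ⇒ p·8+(1-p)·4 = p·2+(1-p)·5 ⇒ p(6) = (1-p)(1) ⇒ p = 1/7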